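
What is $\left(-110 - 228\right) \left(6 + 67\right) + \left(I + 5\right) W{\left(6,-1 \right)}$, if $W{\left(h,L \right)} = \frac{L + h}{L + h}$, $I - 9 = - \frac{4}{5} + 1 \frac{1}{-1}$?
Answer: $- \frac{123309}{5} \approx -24662.0$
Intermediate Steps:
$I = \frac{36}{5}$ ($I = 9 + \left(- \frac{4}{5} + 1 \frac{1}{-1}\right) = 9 + \left(\left(-4\right) \frac{1}{5} + 1 \left(-1\right)\right) = 9 - \frac{9}{5} = \frac{36}{5} \approx 7.2$)
$W{\left(h,L \right)} = 1$
$\left(-110 - 228\right) \left(6 + 67\right) + \left(I + 5\right) W{\left(6,-1 \right)} = \left(-110 - 228\right) \left(6 + 67\right) + \left(\frac{36}{5} + 5\right) 1 = \left(-338\right) 73 + \frac{61}{5} \cdot 1 = -24674 + \frac{61}{5} = - \frac{123309}{5}$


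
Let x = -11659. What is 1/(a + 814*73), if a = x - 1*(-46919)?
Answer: 1/94682 ≈ 1.0562e-5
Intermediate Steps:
a = 35260 (a = -11659 - 1*(-46919) = -11659 + 46919 = 35260)
1/(a + 814*73) = 1/(35260 + 814*73) = 1/(35260 + 59422) = 1/94682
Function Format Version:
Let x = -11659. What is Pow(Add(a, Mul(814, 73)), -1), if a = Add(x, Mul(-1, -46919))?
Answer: Rational(1, 94682) ≈ 1.0562e-5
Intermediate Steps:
a = 35260 (a = Add(-11659, Mul(-1, -46919)) = Add(-11659, 46919) = 35260)
Pow(Add(a, Mul(814, 73)), -1) = Pow(Add(35260, Mul(814, 73)), -1) = Pow(Add(35260, 59422), -1) = Pow(94682, -1) = Rational(1, 94682)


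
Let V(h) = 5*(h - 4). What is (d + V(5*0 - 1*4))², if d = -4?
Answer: 1936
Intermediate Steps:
V(h) = -20 + 5*h (V(h) = 5*(-4 + h) = -20 + 5*h)
(d + V(5*0 - 1*4))² = (-4 + (-20 + 5*(5*0 - 1*4)))² = (-4 + (-20 + 5*(0 - 4)))² = (-4 + (-20 + 5*(-4)))² = (-4 + (-20 - 20))² = (-4 - 40)² = (-44)² = 1936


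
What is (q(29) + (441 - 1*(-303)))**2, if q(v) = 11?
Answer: 570025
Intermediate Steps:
(q(29) + (441 - 1*(-303)))**2 = (11 + (441 - 1*(-303)))**2 = (11 + (441 + 303))**2 = (11 + 744)**2 = 755**2 = 570025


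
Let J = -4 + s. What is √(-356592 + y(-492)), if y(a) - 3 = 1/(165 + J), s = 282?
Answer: I*√69980234218/443 ≈ 597.15*I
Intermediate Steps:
J = 278 (J = -4 + 282 = 278)
y(a) = 1330/443 (y(a) = 3 + 1/(165 + 278) = 3 + 1/443 = 1330/443)
√(-356592 + y(-492)) = √(-356592 + 1330/443) = √(-157968926/443) = I*√69980234218/443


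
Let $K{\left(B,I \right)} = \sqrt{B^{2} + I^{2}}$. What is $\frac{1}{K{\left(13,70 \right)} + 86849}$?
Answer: $\frac{86849}{7542743732} - \frac{\sqrt{5069}}{7542743732} \approx 1.1505 \cdot 10^{-5}$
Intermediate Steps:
$\frac{1}{K{\left(13,70 \right)} + 86849} = \frac{1}{\sqrt{13^{2} + 70^{2}} + 86849} = \frac{1}{\sqrt{169 + 4900} + 86849} = \frac{1}{\sqrt{5069} + 86849} = \frac{1}{86849 + \sqrt{5069}}$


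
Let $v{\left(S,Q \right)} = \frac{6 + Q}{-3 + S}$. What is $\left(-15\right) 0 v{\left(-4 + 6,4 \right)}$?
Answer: $0$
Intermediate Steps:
$v{\left(S,Q \right)} = \frac{6 + Q}{-3 + S}$
$\left(-15\right) 0 v{\left(-4 + 6,4 \right)} = \left(-15\right) 0 \frac{6 + 4}{-3 + \left(-4 + 6\right)} = 0 \frac{1}{-3 + 2} \cdot 10 = 0 \frac{1}{-1} \cdot 10 = 0 \left(\left(-1\right) 10\right) = 0 \left(-10\right) = 0$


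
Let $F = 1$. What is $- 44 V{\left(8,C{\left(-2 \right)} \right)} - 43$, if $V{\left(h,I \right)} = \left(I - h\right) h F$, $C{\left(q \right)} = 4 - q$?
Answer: $661$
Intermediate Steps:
$V{\left(h,I \right)} = h \left(I - h\right)$ ($V{\left(h,I \right)} = \left(I - h\right) h 1 = h \left(I - h\right) 1 = h \left(I - h\right)$)
$- 44 V{\left(8,C{\left(-2 \right)} \right)} - 43 = - 44 \cdot 8 \left(\left(4 - -2\right) - 8\right) - 43 = - 44 \cdot 8 \left(\left(4 + 2\right) - 8\right) - 43 = - 44 \cdot 8 \left(6 - 8\right) - 43 = - 44 \cdot 8 \left(-2\right) - 43 = \left(-44\right) \left(-16\right) - 43 = 704 - 43 = 661$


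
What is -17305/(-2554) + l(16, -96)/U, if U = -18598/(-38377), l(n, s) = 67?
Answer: 1722208469/11874823 ≈ 145.03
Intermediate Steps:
U = 18598/38377 (U = -18598*(-1/38377) = 18598/38377 ≈ 0.48461)
-17305/(-2554) + l(16, -96)/U = -17305/(-2554) + 67/(18598/38377) = -17305*(-1/2554) + 67*(38377/18598) = 17305/2554 + 2571259/18598 = 1722208469/11874823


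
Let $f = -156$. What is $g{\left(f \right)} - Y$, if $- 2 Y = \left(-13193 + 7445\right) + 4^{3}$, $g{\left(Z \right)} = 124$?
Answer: $-2718$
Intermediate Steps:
$Y = 2842$ ($Y = - \frac{\left(-13193 + 7445\right) + 4^{3}}{2} = - \frac{-5748 + 64}{2} = \left(- \frac{1}{2}\right) \left(-5684\right) = 2842$)
$g{\left(f \right)} - Y = 124 - 2842 = -2718$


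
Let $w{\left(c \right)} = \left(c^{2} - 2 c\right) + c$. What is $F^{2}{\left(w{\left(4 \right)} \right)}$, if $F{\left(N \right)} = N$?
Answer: $144$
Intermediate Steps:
$w{\left(c \right)} = c^{2} - c$
$F^{2}{\left(w{\left(4 \right)} \right)} = \left(4 \left(-1 + 4\right)\right)^{2} = \left(4 \cdot 3\right)^{2} = 12^{2} = 144$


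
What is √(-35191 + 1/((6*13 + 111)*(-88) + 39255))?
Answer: 2*I*√4502689579254/22623 ≈ 187.59*I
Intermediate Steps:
√(-35191 + 1/((6*13 + 111)*(-88) + 39255)) = √(-35191 + 1/((78 + 111)*(-88) + 39255)) = √(-35191 + 1/(189*(-88) + 39255)) = √(-35191 + 1/(-16632 + 39255)) = √(-35191 + 1/22623) = √(-796125992/22623) = 2*I*√4502689579254/22623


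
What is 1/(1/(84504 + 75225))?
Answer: 159729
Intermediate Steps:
1/(1/(84504 + 75225)) = 1/(1/159729) = 159729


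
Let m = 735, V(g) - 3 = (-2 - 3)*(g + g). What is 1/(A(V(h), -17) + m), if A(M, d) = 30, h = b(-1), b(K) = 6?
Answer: 1/765 ≈ 0.0013072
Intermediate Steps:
h = 6
V(g) = 3 - 10*g (V(g) = 3 + (-2 - 3)*(g + g) = 3 - 10*g)
1/(A(V(h), -17) + m) = 1/(30 + 735) = 1/765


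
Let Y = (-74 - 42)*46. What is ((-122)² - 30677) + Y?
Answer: -21129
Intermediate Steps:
Y = -5336 (Y = -116*46 = -5336)
((-122)² - 30677) + Y = ((-122)² - 30677) - 5336 = (14884 - 30677) - 5336 = -15793 - 5336 = -21129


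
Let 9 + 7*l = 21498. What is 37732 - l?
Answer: 242635/7 ≈ 34662.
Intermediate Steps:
l = 21489/7 (l = -9/7 + (⅐)*21498 = -9/7 + 21498/7 = 21489/7 ≈ 3069.9)
37732 - l = 37732 - 1*21489/7 = 37732 - 21489/7 = 242635/7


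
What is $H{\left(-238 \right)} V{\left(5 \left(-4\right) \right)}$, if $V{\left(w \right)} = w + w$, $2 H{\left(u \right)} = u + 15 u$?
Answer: $76160$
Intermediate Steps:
$H{\left(u \right)} = 8 u$ ($H{\left(u \right)} = \frac{u + 15 u}{2} = \frac{16 u}{2} = 8 u$)
$V{\left(w \right)} = 2 w$
$H{\left(-238 \right)} V{\left(5 \left(-4\right) \right)} = 8 \left(-238\right) 2 \cdot 5 \left(-4\right) = - 1904 \cdot 2 \left(-20\right) = \left(-1904\right) \left(-40\right) = 76160$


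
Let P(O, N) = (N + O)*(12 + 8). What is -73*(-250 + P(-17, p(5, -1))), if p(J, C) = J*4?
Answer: 13870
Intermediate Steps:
p(J, C) = 4*J
P(O, N) = 20*N + 20*O (P(O, N) = (N + O)*20 = 20*N + 20*O)
-73*(-250 + P(-17, p(5, -1))) = -73*(-250 + (20*(4*5) + 20*(-17))) = -73*(-250 + (20*20 - 340)) = -73*(-250 + (400 - 340)) = -73*(-250 + 60) = -73*(-190) = 13870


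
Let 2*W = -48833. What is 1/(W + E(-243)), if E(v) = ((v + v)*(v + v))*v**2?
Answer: 2/27894226375 ≈ 7.1699e-11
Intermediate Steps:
W = -48833/2 (W = (1/2)*(-48833) = -48833/2 ≈ -24417.)
E(v) = 4*v**4 (E(v) = ((2*v)*(2*v))*v**2 = (4*v**2)*v**2 = 4*v**4)
1/(W + E(-243)) = 1/(-48833/2 + 4*(-243)**4) = 1/(-48833/2 + 4*3486784401) = 1/(-48833/2 + 13947137604) = 1/(27894226375/2) = 2/27894226375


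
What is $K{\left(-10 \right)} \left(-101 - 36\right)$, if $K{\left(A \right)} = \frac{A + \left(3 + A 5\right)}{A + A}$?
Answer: $- \frac{7809}{20} \approx -390.45$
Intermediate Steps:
$K{\left(A \right)} = \frac{3 + 6 A}{2 A}$ ($K{\left(A \right)} = \frac{A + \left(3 + 5 A\right)}{2 A} = \left(3 + 6 A\right) \frac{1}{2 A} = \frac{3 + 6 A}{2 A}$)
$K{\left(-10 \right)} \left(-101 - 36\right) = \left(3 + \frac{3}{2 \left(-10\right)}\right) \left(-101 - 36\right) = \left(3 + \frac{3}{2} \left(- \frac{1}{10}\right)\right) \left(-137\right) = \left(3 - \frac{3}{20}\right) \left(-137\right) = \frac{57}{20} \left(-137\right) = - \frac{7809}{20}$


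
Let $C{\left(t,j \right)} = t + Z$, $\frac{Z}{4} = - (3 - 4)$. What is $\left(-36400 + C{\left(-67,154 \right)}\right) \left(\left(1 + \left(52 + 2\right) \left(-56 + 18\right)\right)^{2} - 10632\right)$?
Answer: $-152997617647$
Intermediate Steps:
$Z = 4$ ($Z = 4 \left(- (3 - 4)\right) = 4 \left(\left(-1\right) \left(-1\right)\right) = 4 \cdot 1 = 4$)
$C{\left(t,j \right)} = 4 + t$ ($C{\left(t,j \right)} = t + 4 = 4 + t$)
$\left(-36400 + C{\left(-67,154 \right)}\right) \left(\left(1 + \left(52 + 2\right) \left(-56 + 18\right)\right)^{2} - 10632\right) = \left(-36400 + \left(4 - 67\right)\right) \left(\left(1 + \left(52 + 2\right) \left(-56 + 18\right)\right)^{2} - 10632\right) = \left(-36400 - 63\right) \left(\left(1 + 54 \left(-38\right)\right)^{2} - 10632\right) = - 36463 \left(\left(1 - 2052\right)^{2} - 10632\right) = - 36463 \left(\left(-2051\right)^{2} - 10632\right) = - 36463 \left(4206601 - 10632\right) = \left(-36463\right) 4195969 = -152997617647$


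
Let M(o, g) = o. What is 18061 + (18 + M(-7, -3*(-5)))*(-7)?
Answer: 17984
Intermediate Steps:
18061 + (18 + M(-7, -3*(-5)))*(-7) = 18061 + (18 - 7)*(-7) = 18061 + 11*(-7) = 18061 - 77 = 17984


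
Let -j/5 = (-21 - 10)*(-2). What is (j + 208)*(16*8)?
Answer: -13056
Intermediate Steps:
j = -310 (j = -5*(-21 - 10)*(-2) = -(-155)*(-2) = -5*62 = -310)
(j + 208)*(16*8) = (-310 + 208)*(16*8) = -102*128 = -13056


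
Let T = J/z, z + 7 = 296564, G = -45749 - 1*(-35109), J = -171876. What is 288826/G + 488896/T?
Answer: -192836961607957/228595080 ≈ -8.4357e+5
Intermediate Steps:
G = -10640 (G = -45749 + 35109 = -10640)
z = 296557 (z = -7 + 296564 = 296557)
T = -171876/296557 ≈ -0.57957
288826/G + 488896/T = 288826/(-10640) + 488896/(-171876/296557) = 288826*(-1/10640) + 488896*(-296557/171876) = -144413/5320 - 36246382768/42969 = -192836961607957/228595080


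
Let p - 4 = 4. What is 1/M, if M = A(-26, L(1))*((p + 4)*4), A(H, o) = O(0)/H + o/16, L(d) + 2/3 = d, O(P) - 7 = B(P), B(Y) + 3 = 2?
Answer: -13/131 ≈ -0.099237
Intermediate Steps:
B(Y) = -1 (B(Y) = -3 + 2 = -1)
O(P) = 6 (O(P) = 7 - 1 = 6)
p = 8 (p = 4 + 4 = 8)
L(d) = -⅔ + d
A(H, o) = 6/H + o/16
M = -131/13 (M = (6/(-26) + (-⅔ + 1)/16)*((8 + 4)*4) = (6*(-1/26) + (1/16)*(⅓))*(12*4) = (-3/13 + 1/48)*48 = -131/624*48 = -131/13 ≈ -10.077)
1/M = 1/(-131/13) = -13/131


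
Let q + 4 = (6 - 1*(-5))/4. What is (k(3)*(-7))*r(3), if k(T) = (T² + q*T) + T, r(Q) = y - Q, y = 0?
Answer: 693/4 ≈ 173.25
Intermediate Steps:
q = -5/4 (q = -4 + (6 - 1*(-5))/4 = -4 + (6 + 5)*(¼) = -4 + 11*(¼) = -4 + 11/4 = -5/4 ≈ -1.2500)
r(Q) = -Q (r(Q) = 0 - Q = -Q)
k(T) = T² - T/4 (k(T) = (T² - 5*T/4) + T = T² - T/4)
(k(3)*(-7))*r(3) = ((3*(-¼ + 3))*(-7))*(-1*3) = ((3*(11/4))*(-7))*(-3) = ((33/4)*(-7))*(-3) = -231/4*(-3) = 693/4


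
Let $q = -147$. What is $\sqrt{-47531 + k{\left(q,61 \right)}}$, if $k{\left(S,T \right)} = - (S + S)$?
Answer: $i \sqrt{47237} \approx 217.34 i$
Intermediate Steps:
$k{\left(S,T \right)} = - 2 S$
$\sqrt{-47531 + k{\left(q,61 \right)}} = \sqrt{-47531 - -294} = \sqrt{-47531 + 294} = \sqrt{-47237} = i \sqrt{47237}$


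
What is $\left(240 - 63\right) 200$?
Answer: $35400$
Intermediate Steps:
$\left(240 - 63\right) 200 = 177 \cdot 200 = 35400$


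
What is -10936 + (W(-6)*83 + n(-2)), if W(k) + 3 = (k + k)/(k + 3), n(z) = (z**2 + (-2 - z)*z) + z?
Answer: -10851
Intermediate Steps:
n(z) = z + z**2 + z*(-2 - z) (n(z) = (z**2 + z*(-2 - z)) + z = z + z**2 + z*(-2 - z))
W(k) = -3 + 2*k/(3 + k) (W(k) = -3 + (k + k)/(k + 3) = -3 + (2*k)/(3 + k) = -3 + 2*k/(3 + k))
-10936 + (W(-6)*83 + n(-2)) = -10936 + (((-9 - 1*(-6))/(3 - 6))*83 - 1*(-2)) = -10936 + (((-9 + 6)/(-3))*83 + 2) = -10936 + (-1/3*(-3)*83 + 2) = -10936 + (1*83 + 2) = -10936 + (83 + 2) = -10936 + 85 = -10851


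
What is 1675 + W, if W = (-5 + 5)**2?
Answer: 1675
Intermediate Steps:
W = 0 (W = 0**2 = 0)
1675 + W = 1675 + 0 = 1675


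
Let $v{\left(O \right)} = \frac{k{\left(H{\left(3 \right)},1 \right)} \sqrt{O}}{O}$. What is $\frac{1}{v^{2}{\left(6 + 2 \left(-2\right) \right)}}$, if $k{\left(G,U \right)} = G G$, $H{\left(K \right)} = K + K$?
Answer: $\frac{1}{648} \approx 0.0015432$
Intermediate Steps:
$H{\left(K \right)} = 2 K$
$k{\left(G,U \right)} = G^{2}$
$v{\left(O \right)} = \frac{36}{\sqrt{O}}$ ($v{\left(O \right)} = \frac{\left(2 \cdot 3\right)^{2} \sqrt{O}}{O} = \frac{6^{2} \sqrt{O}}{O} = \frac{36 \sqrt{O}}{O} = \frac{36}{\sqrt{O}}$)
$\frac{1}{v^{2}{\left(6 + 2 \left(-2\right) \right)}} = \frac{1}{\left(\frac{36}{\sqrt{6 + 2 \left(-2\right)}}\right)^{2}} = \frac{1}{\left(\frac{36}{\sqrt{6 - 4}}\right)^{2}} = \frac{1}{\left(\frac{36}{\sqrt{2}}\right)^{2}} = \frac{1}{\left(36 \frac{\sqrt{2}}{2}\right)^{2}} = \frac{1}{\left(18 \sqrt{2}\right)^{2}} = \frac{1}{648}$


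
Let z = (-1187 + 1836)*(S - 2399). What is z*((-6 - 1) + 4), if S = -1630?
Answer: 7844463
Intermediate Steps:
z = -2614821 (z = (-1187 + 1836)*(-1630 - 2399) = 649*(-4029) = -2614821)
z*((-6 - 1) + 4) = -2614821*((-6 - 1) + 4) = -2614821*(-7 + 4) = -2614821*(-3) = 7844463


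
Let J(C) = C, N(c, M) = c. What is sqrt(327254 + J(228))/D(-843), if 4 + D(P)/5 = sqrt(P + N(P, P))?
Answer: -2*sqrt(327482)/4255 - I*sqrt(138033663)/4255 ≈ -0.26898 - 2.7612*I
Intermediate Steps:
D(P) = -20 + 5*sqrt(2)*sqrt(P) (D(P) = -20 + 5*sqrt(P + P) = -20 + 5*sqrt(2*P) = -20 + 5*(sqrt(2)*sqrt(P)) = -20 + 5*sqrt(2)*sqrt(P))
sqrt(327254 + J(228))/D(-843) = sqrt(327254 + 228)/(-20 + 5*sqrt(2)*sqrt(-843)) = sqrt(327482)/(-20 + 5*sqrt(2)*(I*sqrt(843))) = sqrt(327482)/(-20 + 5*I*sqrt(1686))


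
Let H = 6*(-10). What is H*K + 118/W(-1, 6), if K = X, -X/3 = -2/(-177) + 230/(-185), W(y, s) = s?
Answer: -1323443/6549 ≈ -202.08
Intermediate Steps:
H = -60
X = 8068/2183 (X = -3*(-2/(-177) + 230/(-185)) = -3*(-2*(-1/177) + 230*(-1/185)) = -3*(2/177 - 46/37) = -3*(-8068/6549) = 8068/2183 ≈ 3.6958)
K = 8068/2183 ≈ 3.6958
H*K + 118/W(-1, 6) = -60*8068/2183 + 118/6 = -484080/2183 + 118*(⅙) = -484080/2183 + 59/3 = -1323443/6549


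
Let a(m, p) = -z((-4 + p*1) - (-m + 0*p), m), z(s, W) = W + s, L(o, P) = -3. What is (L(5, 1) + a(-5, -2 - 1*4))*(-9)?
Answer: -153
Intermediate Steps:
a(m, p) = 4 - p - 2*m (a(m, p) = -(m + ((-4 + p*1) - (-m + 0*p))) = -(m + ((-4 + p) - (-m + 0))) = -(m + ((-4 + p) - (-1)*m)) = -(m + ((-4 + p) + m)) = -(m + (-4 + m + p)) = -(-4 + p + 2*m) = 4 - p - 2*m)
(L(5, 1) + a(-5, -2 - 1*4))*(-9) = (-3 + (4 - (-2 - 1*4) - 2*(-5)))*(-9) = (-3 + (4 - (-2 - 4) + 10))*(-9) = (-3 + (4 - 1*(-6) + 10))*(-9) = (-3 + (4 + 6 + 10))*(-9) = (-3 + 20)*(-9) = 17*(-9) = -153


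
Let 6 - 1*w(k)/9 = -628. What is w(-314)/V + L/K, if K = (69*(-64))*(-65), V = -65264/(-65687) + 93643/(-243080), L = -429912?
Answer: 1089487495602735573/116170414732840 ≈ 9378.4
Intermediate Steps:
w(k) = 5706 (w(k) = 54 - 9*(-628) = 54 + 5652 = 5706)
V = 9713245379/15967195960 (V = -65264*(-1/65687) + 93643*(-1/243080) = 65264/65687 - 93643/243080 = 9713245379/15967195960 ≈ 0.60833)
K = 287040 (K = -4416*(-65) = 287040)
w(-314)/V + L/K = 5706/(9713245379/15967195960) - 429912/287040 = 5706*(15967195960/9713245379) - 429912*1/287040 = 91108820147760/9713245379 - 17913/11960 = 1089487495602735573/116170414732840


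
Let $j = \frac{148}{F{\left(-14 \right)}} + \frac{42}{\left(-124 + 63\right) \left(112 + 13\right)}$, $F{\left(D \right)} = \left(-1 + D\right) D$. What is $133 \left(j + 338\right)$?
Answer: $\frac{1030450142}{22875} \approx 45047.0$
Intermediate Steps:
$F{\left(D \right)} = D \left(-1 + D\right)$
$j = \frac{111968}{160125}$ ($j = \frac{148}{\left(-14\right) \left(-1 - 14\right)} + \frac{42}{\left(-124 + 63\right) \left(112 + 13\right)} = \frac{148}{\left(-14\right) \left(-15\right)} + \frac{42}{\left(-61\right) 125} = \frac{148}{210} + \frac{42}{-7625} = 148 \cdot \frac{1}{210} + 42 \left(- \frac{1}{7625}\right) = \frac{74}{105} - \frac{42}{7625} = \frac{111968}{160125} \approx 0.69925$)
$133 \left(j + 338\right) = 133 \left(\frac{111968}{160125} + 338\right) = 133 \cdot \frac{54234218}{160125} = \frac{1030450142}{22875}$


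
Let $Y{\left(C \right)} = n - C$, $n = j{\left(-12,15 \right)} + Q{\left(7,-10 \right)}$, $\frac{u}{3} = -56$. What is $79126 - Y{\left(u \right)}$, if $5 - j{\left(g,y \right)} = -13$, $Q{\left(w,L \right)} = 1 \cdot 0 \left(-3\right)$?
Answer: $78940$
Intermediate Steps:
$u = -168$ ($u = 3 \left(-56\right) = -168$)
$Q{\left(w,L \right)} = 0$ ($Q{\left(w,L \right)} = 0 \left(-3\right) = 0$)
$j{\left(g,y \right)} = 18$ ($j{\left(g,y \right)} = 5 - -13 = 5 + 13 = 18$)
$n = 18$ ($n = 18 + 0 = 18$)
$Y{\left(C \right)} = 18 - C$
$79126 - Y{\left(u \right)} = 79126 - \left(18 - -168\right) = 79126 - \left(18 + 168\right) = 79126 - 186 = 78940$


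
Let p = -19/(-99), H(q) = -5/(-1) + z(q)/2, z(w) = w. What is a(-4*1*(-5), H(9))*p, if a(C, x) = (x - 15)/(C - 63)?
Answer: 19/774 ≈ 0.024548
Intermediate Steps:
H(q) = 5 + q/2 (H(q) = -5/(-1) + q/2 = -5*(-1) + q*(½) = 5 + q/2)
a(C, x) = (-15 + x)/(-63 + C)
p = 19/99 (p = -19*(-1/99) = 19/99 ≈ 0.19192)
a(-4*1*(-5), H(9))*p = ((-15 + (5 + (½)*9))/(-63 - 4*1*(-5)))*(19/99) = ((-15 + (5 + 9/2))/(-63 - 4*(-5)))*(19/99) = ((-15 + 19/2)/(-63 + 20))*(19/99) = (-11/2/(-43))*(19/99) = -1/43*(-11/2)*(19/99) = (11/86)*(19/99) = 19/774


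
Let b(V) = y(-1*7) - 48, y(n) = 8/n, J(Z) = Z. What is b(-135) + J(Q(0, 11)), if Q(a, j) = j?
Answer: -267/7 ≈ -38.143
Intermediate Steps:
b(V) = -344/7 (b(V) = 8/((-1*7)) - 48 = 8/(-7) - 48 = 8*(-⅐) - 48 = -8/7 - 48 = -344/7)
b(-135) + J(Q(0, 11)) = -344/7 + 11 = -267/7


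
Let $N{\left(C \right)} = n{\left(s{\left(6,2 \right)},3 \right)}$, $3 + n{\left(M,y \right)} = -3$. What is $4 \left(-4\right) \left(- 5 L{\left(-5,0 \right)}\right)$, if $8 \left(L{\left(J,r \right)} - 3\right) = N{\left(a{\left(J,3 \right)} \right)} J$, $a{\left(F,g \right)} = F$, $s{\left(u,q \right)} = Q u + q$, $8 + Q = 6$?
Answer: $540$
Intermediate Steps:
$Q = -2$ ($Q = -8 + 6 = -2$)
$s{\left(u,q \right)} = q - 2 u$ ($s{\left(u,q \right)} = - 2 u + q = q - 2 u$)
$n{\left(M,y \right)} = -6$ ($n{\left(M,y \right)} = -3 - 3 = -6$)
$N{\left(C \right)} = -6$
$L{\left(J,r \right)} = 3 - \frac{3 J}{4}$ ($L{\left(J,r \right)} = 3 + \frac{\left(-6\right) J}{8} = 3 - \frac{3 J}{4}$)
$4 \left(-4\right) \left(- 5 L{\left(-5,0 \right)}\right) = 4 \left(-4\right) \left(- 5 \left(3 - - \frac{15}{4}\right)\right) = - 16 \left(- 5 \left(3 + \frac{15}{4}\right)\right) = - 16 \left(\left(-5\right) \frac{27}{4}\right) = \left(-16\right) \left(- \frac{135}{4}\right) = 540$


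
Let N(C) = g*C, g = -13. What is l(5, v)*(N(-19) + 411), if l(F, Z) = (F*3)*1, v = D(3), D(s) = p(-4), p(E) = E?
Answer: 9870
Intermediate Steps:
N(C) = -13*C
D(s) = -4
v = -4
l(F, Z) = 3*F (l(F, Z) = (3*F)*1 = 3*F)
l(5, v)*(N(-19) + 411) = (3*5)*(-13*(-19) + 411) = 15*(247 + 411) = 15*658 = 9870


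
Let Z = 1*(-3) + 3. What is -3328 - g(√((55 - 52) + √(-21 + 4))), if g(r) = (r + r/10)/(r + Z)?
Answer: -33291/10 ≈ -3329.1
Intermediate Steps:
Z = 0 (Z = -3 + 3 = 0)
g(r) = 11/10 (g(r) = (r + r/10)/(r + 0) = (r + r*(⅒))/r = (r + r/10)/r = (11*r/10)/r = 11/10)
-3328 - g(√((55 - 52) + √(-21 + 4))) = -3328 - 1*11/10 = -3328 - 11/10 = -33291/10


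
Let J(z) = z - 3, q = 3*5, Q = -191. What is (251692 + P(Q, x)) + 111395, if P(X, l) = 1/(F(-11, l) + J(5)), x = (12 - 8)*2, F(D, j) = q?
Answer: 6172480/17 ≈ 3.6309e+5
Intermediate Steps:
q = 15
F(D, j) = 15
J(z) = -3 + z
x = 8 (x = 4*2 = 8)
P(X, l) = 1/17 (P(X, l) = 1/(15 + (-3 + 5)) = 1/(15 + 2) = 1/17)
(251692 + P(Q, x)) + 111395 = (251692 + 1/17) + 111395 = 4278765/17 + 111395 = 6172480/17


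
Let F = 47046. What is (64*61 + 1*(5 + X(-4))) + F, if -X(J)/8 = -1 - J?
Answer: 50931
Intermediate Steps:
X(J) = 8 + 8*J (X(J) = -8*(-1 - J) = 8 + 8*J)
(64*61 + 1*(5 + X(-4))) + F = (64*61 + 1*(5 + (8 + 8*(-4)))) + 47046 = (3904 + 1*(5 + (8 - 32))) + 47046 = (3904 + 1*(5 - 24)) + 47046 = (3904 + 1*(-19)) + 47046 = (3904 - 19) + 47046 = 3885 + 47046 = 50931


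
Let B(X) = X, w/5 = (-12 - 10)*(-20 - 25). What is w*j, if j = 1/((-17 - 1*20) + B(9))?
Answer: -2475/14 ≈ -176.79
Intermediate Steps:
w = 4950 (w = 5*((-12 - 10)*(-20 - 25)) = 5*(-22*(-45)) = 5*990 = 4950)
j = -1/28 (j = 1/((-17 - 1*20) + 9) = 1/((-17 - 20) + 9) = 1/(-37 + 9) = 1/(-28) = -1/28 ≈ -0.035714)
w*j = 4950*(-1/28) = -2475/14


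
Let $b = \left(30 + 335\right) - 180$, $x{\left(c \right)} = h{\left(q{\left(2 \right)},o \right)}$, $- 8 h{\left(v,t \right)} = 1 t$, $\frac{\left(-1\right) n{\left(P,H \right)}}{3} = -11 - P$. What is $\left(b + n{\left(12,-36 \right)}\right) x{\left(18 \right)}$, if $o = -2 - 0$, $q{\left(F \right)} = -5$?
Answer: $\frac{127}{2} \approx 63.5$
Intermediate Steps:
$o = -2$ ($o = -2 + 0 = -2$)
$n{\left(P,H \right)} = 33 + 3 P$ ($n{\left(P,H \right)} = - 3 \left(-11 - P\right) = 33 + 3 P$)
$h{\left(v,t \right)} = - \frac{t}{8}$ ($h{\left(v,t \right)} = - \frac{1 t}{8} = - \frac{t}{8}$)
$x{\left(c \right)} = \frac{1}{4}$ ($x{\left(c \right)} = \left(- \frac{1}{8}\right) \left(-2\right) = \frac{1}{4}$)
$b = 185$ ($b = 365 - 180 = 185$)
$\left(b + n{\left(12,-36 \right)}\right) x{\left(18 \right)} = \left(185 + \left(33 + 3 \cdot 12\right)\right) \frac{1}{4} = \left(185 + \left(33 + 36\right)\right) \frac{1}{4} = \left(185 + 69\right) \frac{1}{4} = 254 \cdot \frac{1}{4} = \frac{127}{2}$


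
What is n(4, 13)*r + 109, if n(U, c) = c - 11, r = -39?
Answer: 31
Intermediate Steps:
n(U, c) = -11 + c
n(4, 13)*r + 109 = (-11 + 13)*(-39) + 109 = 2*(-39) + 109 = -78 + 109 = 31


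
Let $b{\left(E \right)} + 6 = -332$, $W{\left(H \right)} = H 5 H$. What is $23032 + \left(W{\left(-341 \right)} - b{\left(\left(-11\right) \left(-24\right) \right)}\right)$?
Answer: $604775$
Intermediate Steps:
$W{\left(H \right)} = 5 H^{2}$ ($W{\left(H \right)} = 5 H H = 5 H^{2}$)
$b{\left(E \right)} = -338$ ($b{\left(E \right)} = -6 - 332 = -338$)
$23032 + \left(W{\left(-341 \right)} - b{\left(\left(-11\right) \left(-24\right) \right)}\right) = 23032 - \left(-338 - 5 \left(-341\right)^{2}\right) = 23032 + \left(5 \cdot 116281 + 338\right) = 23032 + \left(581405 + 338\right) = 23032 + 581743 = 604775$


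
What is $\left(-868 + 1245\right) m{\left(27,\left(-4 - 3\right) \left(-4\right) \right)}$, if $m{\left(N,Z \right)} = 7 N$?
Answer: $71253$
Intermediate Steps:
$\left(-868 + 1245\right) m{\left(27,\left(-4 - 3\right) \left(-4\right) \right)} = \left(-868 + 1245\right) 7 \cdot 27 = 377 \cdot 189 = 71253$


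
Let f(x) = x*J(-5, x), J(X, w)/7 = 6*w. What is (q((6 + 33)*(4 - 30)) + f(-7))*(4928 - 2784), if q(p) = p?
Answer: 2238336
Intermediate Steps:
J(X, w) = 42*w (J(X, w) = 7*(6*w) = 42*w)
f(x) = 42*x**2 (f(x) = x*(42*x) = 42*x**2)
(q((6 + 33)*(4 - 30)) + f(-7))*(4928 - 2784) = ((6 + 33)*(4 - 30) + 42*(-7)**2)*(4928 - 2784) = (39*(-26) + 42*49)*2144 = (-1014 + 2058)*2144 = 1044*2144 = 2238336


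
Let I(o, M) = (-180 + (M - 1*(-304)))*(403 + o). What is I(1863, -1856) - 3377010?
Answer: -7301722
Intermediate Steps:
I(o, M) = (124 + M)*(403 + o) (I(o, M) = (-180 + (M + 304))*(403 + o) = (-180 + (304 + M))*(403 + o) = (124 + M)*(403 + o))
I(1863, -1856) - 3377010 = (49972 + 124*1863 + 403*(-1856) - 1856*1863) - 3377010 = (49972 + 231012 - 747968 - 3457728) - 3377010 = -3924712 - 3377010 = -7301722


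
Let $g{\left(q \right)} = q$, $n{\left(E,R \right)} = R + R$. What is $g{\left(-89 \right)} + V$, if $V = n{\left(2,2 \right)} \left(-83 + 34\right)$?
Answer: $-285$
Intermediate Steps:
$n{\left(E,R \right)} = 2 R$
$V = -196$ ($V = 2 \cdot 2 \left(-83 + 34\right) = 4 \left(-49\right) = -196$)
$g{\left(-89 \right)} + V = -89 - 196 = -285$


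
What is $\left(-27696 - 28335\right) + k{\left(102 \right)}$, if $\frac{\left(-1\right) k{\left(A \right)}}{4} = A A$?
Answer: $-97647$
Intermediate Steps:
$k{\left(A \right)} = - 4 A^{2}$ ($k{\left(A \right)} = - 4 A A = - 4 A^{2}$)
$\left(-27696 - 28335\right) + k{\left(102 \right)} = \left(-27696 - 28335\right) - 4 \cdot 102^{2} = -56031 - 41616 = -97647$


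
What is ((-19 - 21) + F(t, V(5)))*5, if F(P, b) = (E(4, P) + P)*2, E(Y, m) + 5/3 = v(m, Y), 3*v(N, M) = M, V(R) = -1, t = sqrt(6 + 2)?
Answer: -610/3 + 20*sqrt(2) ≈ -175.05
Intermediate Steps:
t = 2*sqrt(2) (t = sqrt(8) = 2*sqrt(2) ≈ 2.8284)
v(N, M) = M/3
E(Y, m) = -5/3 + Y/3
F(P, b) = -2/3 + 2*P (F(P, b) = ((-5/3 + (1/3)*4) + P)*2 = ((-5/3 + 4/3) + P)*2 = (-1/3 + P)*2 = -2/3 + 2*P)
((-19 - 21) + F(t, V(5)))*5 = ((-19 - 21) + (-2/3 + 2*(2*sqrt(2))))*5 = (-40 + (-2/3 + 4*sqrt(2)))*5 = (-122/3 + 4*sqrt(2))*5 = -610/3 + 20*sqrt(2)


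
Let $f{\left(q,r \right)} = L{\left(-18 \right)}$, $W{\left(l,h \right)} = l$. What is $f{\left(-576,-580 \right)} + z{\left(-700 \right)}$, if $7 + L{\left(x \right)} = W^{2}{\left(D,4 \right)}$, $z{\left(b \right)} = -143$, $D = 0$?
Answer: $-150$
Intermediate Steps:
$L{\left(x \right)} = -7$ ($L{\left(x \right)} = -7 + 0^{2} = -7 + 0 = -7$)
$f{\left(q,r \right)} = -7$
$f{\left(-576,-580 \right)} + z{\left(-700 \right)} = -7 - 143 = -150$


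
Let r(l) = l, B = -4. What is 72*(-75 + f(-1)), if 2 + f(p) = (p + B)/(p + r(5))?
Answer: -5634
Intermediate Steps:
f(p) = -2 + (-4 + p)/(5 + p) (f(p) = -2 + (p - 4)/(p + 5) = -2 + (-4 + p)/(5 + p))
72*(-75 + f(-1)) = 72*(-75 + (-14 - 1*(-1))/(5 - 1)) = 72*(-75 + (-14 + 1)/4) = 72*(-75 + (¼)*(-13)) = 72*(-75 - 13/4) = 72*(-313/4) = -5634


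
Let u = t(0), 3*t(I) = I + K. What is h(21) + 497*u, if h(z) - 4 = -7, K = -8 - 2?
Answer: -4979/3 ≈ -1659.7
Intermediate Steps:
K = -10
t(I) = -10/3 + I/3 (t(I) = (I - 10)/3 = (-10 + I)/3 = -10/3 + I/3)
h(z) = -3 (h(z) = 4 - 7 = -3)
u = -10/3 (u = -10/3 + (1/3)*0 = -10/3 + 0 = -10/3 ≈ -3.3333)
h(21) + 497*u = -3 + 497*(-10/3) = -3 - 4970/3 = -4979/3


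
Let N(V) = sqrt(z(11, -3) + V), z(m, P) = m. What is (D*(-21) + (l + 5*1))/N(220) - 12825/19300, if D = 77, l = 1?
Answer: -513/772 - 537*sqrt(231)/77 ≈ -106.66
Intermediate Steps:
N(V) = sqrt(11 + V)
(D*(-21) + (l + 5*1))/N(220) - 12825/19300 = (77*(-21) + (1 + 5*1))/(sqrt(11 + 220)) - 12825/19300 = (-1617 + (1 + 5))/(sqrt(231)) - 12825*1/19300 = (-1617 + 6)*(sqrt(231)/231) - 513/772 = -537*sqrt(231)/77 - 513/772 = -513/772 - 537*sqrt(231)/77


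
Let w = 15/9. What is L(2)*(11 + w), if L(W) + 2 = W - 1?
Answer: -38/3 ≈ -12.667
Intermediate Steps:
w = 5/3 (w = 15*(1/9) = 5/3 ≈ 1.6667)
L(W) = -3 + W (L(W) = -2 + (W - 1) = -2 + (-1 + W) = -3 + W)
L(2)*(11 + w) = (-3 + 2)*(11 + 5/3) = -1*38/3 = -38/3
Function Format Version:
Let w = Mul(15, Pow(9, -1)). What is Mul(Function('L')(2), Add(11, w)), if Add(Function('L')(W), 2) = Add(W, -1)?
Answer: Rational(-38, 3) ≈ -12.667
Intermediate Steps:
w = Rational(5, 3) (w = Mul(15, Rational(1, 9)) = Rational(5, 3) ≈ 1.6667)
Function('L')(W) = Add(-3, W) (Function('L')(W) = Add(-2, Add(W, -1)) = Add(-2, Add(-1, W)) = Add(-3, W))
Mul(Function('L')(2), Add(11, w)) = Mul(Add(-3, 2), Add(11, Rational(5, 3))) = Mul(-1, Rational(38, 3)) = Rational(-38, 3)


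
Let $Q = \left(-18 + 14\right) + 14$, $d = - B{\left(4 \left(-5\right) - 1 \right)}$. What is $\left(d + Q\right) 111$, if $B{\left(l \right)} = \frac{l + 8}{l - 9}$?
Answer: $\frac{10619}{10} \approx 1061.9$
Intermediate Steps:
$B{\left(l \right)} = \frac{8 + l}{-9 + l}$
$d = - \frac{13}{30}$ ($d = - \frac{8 + \left(4 \left(-5\right) - 1\right)}{-9 + \left(4 \left(-5\right) - 1\right)} = - \frac{8 - 21}{-9 - 21} = - \frac{-13}{-30} = - \frac{\left(-1\right) \left(-13\right)}{30} = \left(-1\right) \frac{13}{30} = - \frac{13}{30} \approx -0.43333$)
$Q = 10$ ($Q = -4 + 14 = 10$)
$\left(d + Q\right) 111 = \left(- \frac{13}{30} + 10\right) 111 = \frac{287}{30} \cdot 111 = \frac{10619}{10}$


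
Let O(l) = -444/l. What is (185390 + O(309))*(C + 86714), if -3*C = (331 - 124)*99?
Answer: 1525367642426/103 ≈ 1.4809e+10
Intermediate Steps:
C = -6831 (C = -(331 - 124)*99/3 = -69*99 = -⅓*20493 = -6831)
(185390 + O(309))*(C + 86714) = (185390 - 444/309)*(-6831 + 86714) = (185390 - 444*1/309)*79883 = (185390 - 148/103)*79883 = (19095022/103)*79883 = 1525367642426/103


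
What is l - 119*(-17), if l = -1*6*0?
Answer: 2023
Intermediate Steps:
l = 0 (l = -6*0 = 0)
l - 119*(-17) = 0 - 119*(-17) = 0 + 2023 = 2023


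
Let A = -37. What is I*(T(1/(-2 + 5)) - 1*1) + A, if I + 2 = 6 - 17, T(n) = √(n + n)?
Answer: -24 - 13*√6/3 ≈ -34.614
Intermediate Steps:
T(n) = √2*√n (T(n) = √(2*n) = √2*√n)
I = -13 (I = -2 + (6 - 17) = -2 - 11 = -13)
I*(T(1/(-2 + 5)) - 1*1) + A = -13*(√2*√(1/(-2 + 5)) - 1*1) - 37 = -13*(√2*√(1/3) - 1) - 37 = -13*(√2*√(⅓) - 1) - 37 = -13*(√2*(√3/3) - 1) - 37 = -13*(√6/3 - 1) - 37 = -13*(-1 + √6/3) - 37 = (13 - 13*√6/3) - 37 = -24 - 13*√6/3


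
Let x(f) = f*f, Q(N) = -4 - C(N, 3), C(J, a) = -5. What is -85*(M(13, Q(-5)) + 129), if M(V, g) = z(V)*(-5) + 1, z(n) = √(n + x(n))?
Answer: -11050 + 425*√182 ≈ -5316.4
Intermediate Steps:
Q(N) = 1 (Q(N) = -4 - 1*(-5) = -4 + 5 = 1)
x(f) = f²
z(n) = √(n + n²)
M(V, g) = 1 - 5*√(V*(1 + V)) (M(V, g) = √(V*(1 + V))*(-5) + 1 = -5*√(V*(1 + V)) + 1 = 1 - 5*√(V*(1 + V)))
-85*(M(13, Q(-5)) + 129) = -85*((1 - 5*√13*√(1 + 13)) + 129) = -85*((1 - 5*√182) + 129) = -85*(130 - 5*√182) = -11050 + 425*√182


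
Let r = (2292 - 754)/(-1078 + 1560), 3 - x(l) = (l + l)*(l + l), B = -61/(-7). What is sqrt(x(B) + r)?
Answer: 4*I*sqrt(52928661)/1687 ≈ 17.25*I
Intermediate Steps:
B = 61/7 (B = -61*(-1/7) = 61/7 ≈ 8.7143)
x(l) = 3 - 4*l**2 (x(l) = 3 - (l + l)*(l + l) = 3 - 2*l*2*l = 3 - 4*l**2)
r = 769/241 (r = 1538/482 = 1538*(1/482) = 769/241 ≈ 3.1909)
sqrt(x(B) + r) = sqrt((3 - 4*(61/7)**2) + 769/241) = sqrt((3 - 4*3721/49) + 769/241) = sqrt((3 - 14884/49) + 769/241) = sqrt(-14737/49 + 769/241) = sqrt(-3513936/11809) = 4*I*sqrt(52928661)/1687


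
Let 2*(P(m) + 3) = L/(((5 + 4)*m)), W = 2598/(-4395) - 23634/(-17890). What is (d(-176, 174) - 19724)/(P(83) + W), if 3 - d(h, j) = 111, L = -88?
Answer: 4853388914505/569953912 ≈ 8515.4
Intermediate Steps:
d(h, j) = -108 (d(h, j) = 3 - 1*111 = 3 - 111 = -108)
W = 1913107/2620885 (W = 2598*(-1/4395) - 23634*(-1/17890) = -866/1465 + 11817/8945 = 1913107/2620885 ≈ 0.72995)
P(m) = -3 - 44/(9*m) (P(m) = -3 + (-88*1/(m*(5 + 4)))/2 = -3 + (-88*1/(9*m))/2 = -3 + (-88/(9*m))/2 = -3 - 44/(9*m))
(d(-176, 174) - 19724)/(P(83) + W) = (-108 - 19724)/((-3 - 44/9/83) + 1913107/2620885) = -19832/((-3 - 44/9*1/83) + 1913107/2620885) = -19832/((-3 - 44/747) + 1913107/2620885) = -19832/(-2285/747 + 1913107/2620885) = -19832/(-4559631296/1957801095) = -19832*(-1957801095/4559631296) = 4853388914505/569953912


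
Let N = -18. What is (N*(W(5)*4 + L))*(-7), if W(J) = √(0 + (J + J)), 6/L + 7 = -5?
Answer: -63 + 504*√10 ≈ 1530.8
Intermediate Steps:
L = -½ (L = 6/(-7 - 5) = 6/(-12) = 6*(-1/12) = -½ ≈ -0.50000)
W(J) = √2*√J (W(J) = √(0 + 2*J) = √(2*J) = √2*√J)
(N*(W(5)*4 + L))*(-7) = -18*((√2*√5)*4 - ½)*(-7) = -18*(√10*4 - ½)*(-7) = -18*(4*√10 - ½)*(-7) = -18*(-½ + 4*√10)*(-7) = (9 - 72*√10)*(-7) = -63 + 504*√10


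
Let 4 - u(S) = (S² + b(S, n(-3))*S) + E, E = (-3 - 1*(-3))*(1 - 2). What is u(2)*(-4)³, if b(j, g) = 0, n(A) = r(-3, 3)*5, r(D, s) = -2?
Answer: 0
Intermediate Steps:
n(A) = -10 (n(A) = -2*5 = -10)
E = 0 (E = (-3 + 3)*(-1) = 0*(-1) = 0)
u(S) = 4 - S² (u(S) = 4 - ((S² + 0*S) + 0) = 4 - ((S² + 0) + 0) = 4 - (S² + 0) = 4 - S²)
u(2)*(-4)³ = (4 - 1*2²)*(-4)³ = (4 - 1*4)*(-64) = (4 - 4)*(-64) = 0*(-64) = 0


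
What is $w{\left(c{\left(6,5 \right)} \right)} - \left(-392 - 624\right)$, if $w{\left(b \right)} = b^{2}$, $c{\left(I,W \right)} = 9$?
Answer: $1097$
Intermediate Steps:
$w{\left(c{\left(6,5 \right)} \right)} - \left(-392 - 624\right) = 9^{2} - \left(-392 - 624\right) = 81 - \left(-392 - 624\right) = 81 - -1016 = 81 + 1016 = 1097$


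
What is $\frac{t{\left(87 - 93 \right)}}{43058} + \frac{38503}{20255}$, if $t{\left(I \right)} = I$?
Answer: $\frac{828870322}{436069895} \approx 1.9008$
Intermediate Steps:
$\frac{t{\left(87 - 93 \right)}}{43058} + \frac{38503}{20255} = \frac{87 - 93}{43058} + \frac{38503}{20255} = \left(-6\right) \frac{1}{43058} + 38503 \cdot \frac{1}{20255} = - \frac{3}{21529} + \frac{38503}{20255} = \frac{828870322}{436069895}$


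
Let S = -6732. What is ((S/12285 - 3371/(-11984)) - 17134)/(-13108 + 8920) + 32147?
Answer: 44951145465833/1398121920 ≈ 32151.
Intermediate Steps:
((S/12285 - 3371/(-11984)) - 17134)/(-13108 + 8920) + 32147 = ((-6732/12285 - 3371/(-11984)) - 17134)/(-13108 + 8920) + 32147 = ((-6732*1/12285 - 3371*(-1/11984)) - 17134)/(-4188) + 32147 = ((-748/1365 + 3371/11984) - 17134)*(-1/4188) + 32147 = (-89033/333840 - 17134)*(-1/4188) + 32147 = -5720103593/333840*(-1/4188) + 32147 = 5720103593/1398121920 + 32147 = 44951145465833/1398121920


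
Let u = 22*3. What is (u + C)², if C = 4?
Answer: 4900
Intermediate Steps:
u = 66
(u + C)² = (66 + 4)² = 70² = 4900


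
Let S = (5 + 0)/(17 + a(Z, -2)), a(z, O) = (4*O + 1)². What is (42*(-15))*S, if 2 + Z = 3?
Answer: -525/11 ≈ -47.727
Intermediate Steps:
Z = 1 (Z = -2 + 3 = 1)
a(z, O) = (1 + 4*O)²
S = 5/66 (S = (5 + 0)/(17 + (1 + 4*(-2))²) = 5/(17 + (1 - 8)²) = 5/(17 + (-7)²) = 5/(17 + 49) = 5/66 ≈ 0.075758)
(42*(-15))*S = (42*(-15))*(5/66) = -630*5/66 = -525/11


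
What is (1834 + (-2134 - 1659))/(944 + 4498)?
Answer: -653/1814 ≈ -0.35998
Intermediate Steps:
(1834 + (-2134 - 1659))/(944 + 4498) = (1834 - 3793)/5442 = -1959*1/5442 = -653/1814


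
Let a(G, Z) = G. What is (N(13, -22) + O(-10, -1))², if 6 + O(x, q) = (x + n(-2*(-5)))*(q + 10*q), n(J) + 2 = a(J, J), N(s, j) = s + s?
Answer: 1764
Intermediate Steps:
N(s, j) = 2*s
n(J) = -2 + J
O(x, q) = -6 + 11*q*(8 + x) (O(x, q) = -6 + (x + (-2 - 2*(-5)))*(q + 10*q) = -6 + (x + (-2 + 10))*(11*q) = -6 + (x + 8)*(11*q) = -6 + (8 + x)*(11*q) = -6 + 11*q*(8 + x))
(N(13, -22) + O(-10, -1))² = (2*13 + (-6 + 88*(-1) + 11*(-1)*(-10)))² = (26 + (-6 - 88 + 110))² = (26 + 16)² = 42² = 1764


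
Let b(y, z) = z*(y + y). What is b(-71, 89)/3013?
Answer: -12638/3013 ≈ -4.1945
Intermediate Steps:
b(y, z) = 2*y*z (b(y, z) = z*(2*y) = 2*y*z)
b(-71, 89)/3013 = (2*(-71)*89)/3013 = -12638*1/3013 = -12638/3013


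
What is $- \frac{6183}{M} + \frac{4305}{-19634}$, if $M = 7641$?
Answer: $- \frac{5714501}{5556422} \approx -1.0285$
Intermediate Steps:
$- \frac{6183}{M} + \frac{4305}{-19634} = - \frac{6183}{7641} + \frac{4305}{-19634} = \left(-6183\right) \frac{1}{7641} + 4305 \left(- \frac{1}{19634}\right) = - \frac{229}{283} - \frac{4305}{19634} = - \frac{5714501}{5556422}$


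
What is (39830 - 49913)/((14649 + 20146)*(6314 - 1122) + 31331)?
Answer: -10083/180686971 ≈ -5.5804e-5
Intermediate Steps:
(39830 - 49913)/((14649 + 20146)*(6314 - 1122) + 31331) = -10083/(34795*5192 + 31331) = -10083/(180655640 + 31331) = -10083/180686971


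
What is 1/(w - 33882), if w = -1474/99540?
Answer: -49770/1686307877 ≈ -2.9514e-5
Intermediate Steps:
w = -737/49770 (w = -1474*1/99540 = -737/49770 ≈ -0.014808)
1/(w - 33882) = 1/(-737/49770 - 33882) = 1/(-1686307877/49770) = -49770/1686307877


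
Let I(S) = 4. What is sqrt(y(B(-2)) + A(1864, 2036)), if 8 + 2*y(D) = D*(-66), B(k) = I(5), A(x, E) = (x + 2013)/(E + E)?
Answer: I*sqrt(559813470)/2036 ≈ 11.621*I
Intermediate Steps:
A(x, E) = (2013 + x)/(2*E) (A(x, E) = (2013 + x)/((2*E)) = (2013 + x)*(1/(2*E)) = (2013 + x)/(2*E))
B(k) = 4
y(D) = -4 - 33*D (y(D) = -4 + (D*(-66))/2 = -4 + (-66*D)/2 = -4 - 33*D)
sqrt(y(B(-2)) + A(1864, 2036)) = sqrt((-4 - 33*4) + (1/2)*(2013 + 1864)/2036) = sqrt((-4 - 132) + (1/2)*(1/2036)*3877) = sqrt(-136 + 3877/4072) = sqrt(-549915/4072) = I*sqrt(559813470)/2036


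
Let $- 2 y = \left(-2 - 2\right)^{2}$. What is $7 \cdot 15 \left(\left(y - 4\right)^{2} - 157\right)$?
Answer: $-1365$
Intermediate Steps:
$y = -8$ ($y = - \frac{\left(-2 - 2\right)^{2}}{2} = - \frac{\left(-4\right)^{2}}{2} = \left(- \frac{1}{2}\right) 16 = -8$)
$7 \cdot 15 \left(\left(y - 4\right)^{2} - 157\right) = 7 \cdot 15 \left(\left(-8 - 4\right)^{2} - 157\right) = 105 \left(\left(-12\right)^{2} - 157\right) = 105 \left(144 - 157\right) = 105 \left(-13\right) = -1365$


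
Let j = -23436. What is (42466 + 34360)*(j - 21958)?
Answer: -3487439444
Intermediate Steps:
(42466 + 34360)*(j - 21958) = (42466 + 34360)*(-23436 - 21958) = 76826*(-45394) = -3487439444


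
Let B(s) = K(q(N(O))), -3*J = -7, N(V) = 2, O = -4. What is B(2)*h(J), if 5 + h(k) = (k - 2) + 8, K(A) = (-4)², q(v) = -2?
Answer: 160/3 ≈ 53.333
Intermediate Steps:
J = 7/3 (J = -⅓*(-7) = 7/3 ≈ 2.3333)
K(A) = 16
B(s) = 16
h(k) = 1 + k (h(k) = -5 + ((k - 2) + 8) = -5 + ((-2 + k) + 8) = -5 + (6 + k) = 1 + k)
B(2)*h(J) = 16*(1 + 7/3) = 16*(10/3) = 160/3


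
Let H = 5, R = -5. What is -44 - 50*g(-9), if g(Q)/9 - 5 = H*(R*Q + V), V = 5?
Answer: -114794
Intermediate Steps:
g(Q) = 270 - 225*Q (g(Q) = 45 + 9*(5*(-5*Q + 5)) = 45 + 9*(5*(5 - 5*Q)) = 45 + 9*(25 - 25*Q) = 45 + (225 - 225*Q) = 270 - 225*Q)
-44 - 50*g(-9) = -44 - 50*(270 - 225*(-9)) = -44 - 50*(270 + 2025) = -44 - 50*2295 = -44 - 114750 = -114794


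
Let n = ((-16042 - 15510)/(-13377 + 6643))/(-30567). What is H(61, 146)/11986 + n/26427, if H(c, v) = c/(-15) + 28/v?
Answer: -295910254017991/915308685706459590 ≈ -0.00032329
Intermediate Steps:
H(c, v) = 28/v - c/15 (H(c, v) = c*(-1/15) + 28/v = -c/15 + 28/v = 28/v - c/15)
n = -15776/102919089 (n = -31552/(-6734)*(-1/30567) = -31552*(-1/6734)*(-1/30567) = (15776/3367)*(-1/30567) = -15776/102919089 ≈ -0.00015329)
H(61, 146)/11986 + n/26427 = (28/146 - 1/15*61)/11986 - 15776/102919089/26427 = (28*(1/146) - 61/15)*(1/11986) - 15776/102919089*1/26427 = (14/73 - 61/15)*(1/11986) - 15776/2719842765003 = -4243/1095*1/11986 - 15776/2719842765003 = -4243/13124670 - 15776/2719842765003 = -295910254017991/915308685706459590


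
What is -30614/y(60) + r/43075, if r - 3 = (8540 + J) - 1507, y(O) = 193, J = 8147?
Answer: -1315767731/8313475 ≈ -158.27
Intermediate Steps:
r = 15183 (r = 3 + ((8540 + 8147) - 1507) = 3 + (16687 - 1507) = 3 + 15180 = 15183)
-30614/y(60) + r/43075 = -30614/193 + 15183/43075 = -1315767731/8313475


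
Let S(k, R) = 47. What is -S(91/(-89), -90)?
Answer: -47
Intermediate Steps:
-S(91/(-89), -90) = -1*47 = -47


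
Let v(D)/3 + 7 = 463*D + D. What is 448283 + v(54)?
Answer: 523430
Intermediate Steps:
v(D) = -21 + 1392*D (v(D) = -21 + 3*(463*D + D) = -21 + 3*(464*D) = -21 + 1392*D)
448283 + v(54) = 448283 + (-21 + 1392*54) = 448283 + (-21 + 75168) = 448283 + 75147 = 523430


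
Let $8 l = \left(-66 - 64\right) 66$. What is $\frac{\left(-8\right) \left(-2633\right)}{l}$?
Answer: $- \frac{42128}{2145} \approx -19.64$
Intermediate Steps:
$l = - \frac{2145}{2}$ ($l = \frac{\left(-66 - 64\right) 66}{8} = \frac{\left(-130\right) 66}{8} = \frac{1}{8} \left(-8580\right) = - \frac{2145}{2} \approx -1072.5$)
$\frac{\left(-8\right) \left(-2633\right)}{l} = \frac{\left(-8\right) \left(-2633\right)}{- \frac{2145}{2}} = 21064 \left(- \frac{2}{2145}\right) = - \frac{42128}{2145}$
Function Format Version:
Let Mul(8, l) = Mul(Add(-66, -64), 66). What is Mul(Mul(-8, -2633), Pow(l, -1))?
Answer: Rational(-42128, 2145) ≈ -19.640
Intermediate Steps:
l = Rational(-2145, 2) (l = Mul(Rational(1, 8), Mul(Add(-66, -64), 66)) = Mul(Rational(1, 8), Mul(-130, 66)) = Mul(Rational(1, 8), -8580) = Rational(-2145, 2) ≈ -1072.5)
Mul(Mul(-8, -2633), Pow(l, -1)) = Mul(Mul(-8, -2633), Pow(Rational(-2145, 2), -1)) = Mul(21064, Rational(-2, 2145)) = Rational(-42128, 2145)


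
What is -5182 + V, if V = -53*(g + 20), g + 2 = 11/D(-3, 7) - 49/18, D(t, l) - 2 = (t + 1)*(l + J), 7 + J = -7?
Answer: -868055/144 ≈ -6028.2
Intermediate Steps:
J = -14 (J = -7 - 7 = -14)
D(t, l) = 2 + (1 + t)*(-14 + l) (D(t, l) = 2 + (t + 1)*(l - 14) = 2 + (1 + t)*(-14 + l))
g = -581/144 (g = -2 + (11/(-12 + 7 - 14*(-3) + 7*(-3)) - 49/18) = -2 + (11/(-12 + 7 + 42 - 21) - 49*1/18) = -2 + (11/16 - 49/18) = -2 - 293/144 = -581/144 ≈ -4.0347)
V = -121847/144 (V = -53*(-581/144 + 20) = -53*2299/144 = -121847/144 ≈ -846.16)
-5182 + V = -5182 - 121847/144 = -868055/144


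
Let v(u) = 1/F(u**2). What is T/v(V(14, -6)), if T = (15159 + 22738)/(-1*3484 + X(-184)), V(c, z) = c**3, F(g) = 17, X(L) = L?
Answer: -644249/3668 ≈ -175.64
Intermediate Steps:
v(u) = 1/17
T = -37897/3668 (T = (15159 + 22738)/(-1*3484 - 184) = 37897/(-3484 - 184) = 37897/(-3668) = 37897*(-1/3668) = -37897/3668 ≈ -10.332)
T/v(V(14, -6)) = -37897/(3668*1/17) = -37897/3668*17 = -644249/3668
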